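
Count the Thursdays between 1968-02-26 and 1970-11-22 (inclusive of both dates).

1968-02-26 is a Monday.
The range spans 1001 days (inclusive of both endpoints).
1001 = 7 × 143, so the span is exactly 143 full weeks.
Each full week contributes one Thursday: 143 so far.
Total: 143.

143 Thursdays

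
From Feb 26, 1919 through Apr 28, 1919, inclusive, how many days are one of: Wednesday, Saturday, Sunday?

27

Feb 26, 1919 is a Wednesday.
From Feb 26, 1919 to Apr 28, 1919 is 62 days inclusive.
62 = 7 × 8 + 6, so there are 8 full weeks plus 6 extra days.
Each full week contributes 3 days from the set (Wed, Sat, Sun): 8 × 3 = 24.
The 6 extra days are Wed, Thu, Fri, Sat, Sun, Mon — 3 of them qualify.
Total: 24 + 3 = 27.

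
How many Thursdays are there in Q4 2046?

13

2046-10-01 is a Monday.
From 2046-10-01 to 2046-12-31 is 92 days inclusive.
92 = 7 × 13 + 1, so there are 13 full weeks plus 1 extra day.
Each full week contributes one Thursday: 13 so far.
The 1 extra day is Mon — none qualify.
Total: 13 + 0 = 13.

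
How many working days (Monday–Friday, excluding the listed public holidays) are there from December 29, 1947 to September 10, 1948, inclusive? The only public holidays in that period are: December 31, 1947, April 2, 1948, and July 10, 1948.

December 29, 1947 is a Monday.
That's 257 days from start to end, counting both.
257 = 7 × 36 + 5, so there are 36 full weeks plus 5 extra days.
Each full week contributes 5 weekdays (Mon–Fri): 36 × 5 = 180.
The 5 extra days are Monday, Tuesday, Wednesday, Thursday, Friday — 5 of them qualify.
Total: 180 + 5 = 185.
Holidays: December 31, 1947 (Wed); April 2, 1948 (Fri); July 10, 1948 (Sat).
2 of the 3 holidays fall on weekdays; the rest are weekends and were already excluded.
Business days: 185 − 2 = 183.

183 working days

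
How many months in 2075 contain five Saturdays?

4

A month has five Saturdays exactly when Saturday falls within its first (length − 28) days.
Jan: 31 days, starts Tue → 5 of Tue, Wed, Thu
Feb: 28 days, starts Fri → 5 of (none)
Mar: 31 days, starts Fri → 5 of Fri, Sat, Sun ✓
Apr: 30 days, starts Mon → 5 of Mon, Tue
May: 31 days, starts Wed → 5 of Wed, Thu, Fri
Jun: 30 days, starts Sat → 5 of Sat, Sun ✓
Jul: 31 days, starts Mon → 5 of Mon, Tue, Wed
Aug: 31 days, starts Thu → 5 of Thu, Fri, Sat ✓
Sep: 30 days, starts Sun → 5 of Sun, Mon
Oct: 31 days, starts Tue → 5 of Tue, Wed, Thu
Nov: 30 days, starts Fri → 5 of Fri, Sat ✓
Dec: 31 days, starts Sun → 5 of Sun, Mon, Tue
Months with five Saturdays: Mar, Jun, Aug, Nov.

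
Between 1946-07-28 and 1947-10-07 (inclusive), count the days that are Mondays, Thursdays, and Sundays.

1946-07-28 is a Sunday.
The range spans 437 days (inclusive of both endpoints).
437 = 7 × 62 + 3, so there are 62 full weeks plus 3 extra days.
Each full week contributes 3 days from the set (Mon, Thu, Sun): 62 × 3 = 186.
The 3 extra days are Sun, Mon, Tue — 2 of them qualify.
Total: 186 + 2 = 188.

188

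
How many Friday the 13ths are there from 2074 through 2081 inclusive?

Friday-the-13ths by year:
2074: Apr, Jul
2075: Sep, Dec
2076: Mar, Nov
2077: Aug
2078: May
2079: Jan, Oct
2080: Sep, Dec
2081: Jun

13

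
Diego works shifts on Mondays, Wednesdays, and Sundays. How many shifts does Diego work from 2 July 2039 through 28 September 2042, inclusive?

508

2 July 2039 is a Saturday.
The range spans 1185 days (inclusive of both endpoints).
1185 = 7 × 169 + 2, so there are 169 full weeks plus 2 extra days.
Each full week contributes 3 days from the set (Mon, Wed, Sun): 169 × 3 = 507.
The 2 extra days are Saturday, Sunday — 1 of them qualifies.
Total: 507 + 1 = 508.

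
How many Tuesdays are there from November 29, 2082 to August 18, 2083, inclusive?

November 29, 2082 is a Sunday.
The range spans 263 days (inclusive of both endpoints).
263 = 7 × 37 + 4, so there are 37 full weeks plus 4 extra days.
Each full week contributes one Tuesday: 37 so far.
The 4 extra days are Sunday, Monday, Tuesday, Wednesday — 1 of them qualifies.
Total: 37 + 1 = 38.

38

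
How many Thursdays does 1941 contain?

52

January 1, 1941 is a Wednesday.
From January 1, 1941 to December 31, 1941 is 365 days inclusive.
365 = 7 × 52 + 1, so there are 52 full weeks plus 1 extra day.
Each full week contributes one Thursday: 52 so far.
The 1 extra day is Wed — none qualify.
Total: 52 + 0 = 52.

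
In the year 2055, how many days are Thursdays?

Jan 1, 2055 is a Friday.
That's 365 days from start to end, counting both.
365 = 7 × 52 + 1, so there are 52 full weeks plus 1 extra day.
Each full week contributes one Thursday: 52 so far.
The 1 extra day is Friday — none qualify.
Total: 52 + 0 = 52.

52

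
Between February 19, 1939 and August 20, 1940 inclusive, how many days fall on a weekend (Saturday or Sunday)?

157

February 19, 1939 is a Sunday.
That's 549 days from start to end, counting both.
549 = 7 × 78 + 3, so there are 78 full weeks plus 3 extra days.
Each full week contributes 2 weekend days (Sat, Sun): 78 × 2 = 156.
The 3 extra days are Sunday, Monday, Tuesday — 1 of them qualifies.
Total: 156 + 1 = 157.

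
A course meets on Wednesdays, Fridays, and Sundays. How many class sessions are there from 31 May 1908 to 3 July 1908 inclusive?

31 May 1908 is a Sunday.
The range spans 34 days (inclusive of both endpoints).
34 = 7 × 4 + 6, so there are 4 full weeks plus 6 extra days.
Each full week contributes 3 days from the set (Wed, Fri, Sun): 4 × 3 = 12.
The 6 extra days are Sunday, Monday, Tuesday, Wednesday, Thursday, Friday — 3 of them qualify.
Total: 12 + 3 = 15.

15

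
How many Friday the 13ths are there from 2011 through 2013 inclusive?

6

Friday-the-13ths by year:
2011: May
2012: Jan, Apr, Jul
2013: Sep, Dec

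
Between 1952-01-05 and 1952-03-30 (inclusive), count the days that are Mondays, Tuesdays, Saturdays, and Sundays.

50

1952-01-05 is a Saturday.
The range spans 86 days (inclusive of both endpoints).
86 = 7 × 12 + 2, so there are 12 full weeks plus 2 extra days.
Each full week contributes 4 days from the set (Mon, Tue, Sat, Sun): 12 × 4 = 48.
The 2 extra days are Sat, Sun — 2 of them qualify.
Total: 48 + 2 = 50.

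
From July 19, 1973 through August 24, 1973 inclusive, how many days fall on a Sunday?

July 19, 1973 is a Thursday.
That's 37 days from start to end, counting both.
37 = 7 × 5 + 2, so there are 5 full weeks plus 2 extra days.
Each full week contributes one Sunday: 5 so far.
The 2 extra days are Thu, Fri — none qualify.
Total: 5 + 0 = 5.

5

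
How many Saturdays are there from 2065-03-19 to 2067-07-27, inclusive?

123

2065-03-19 is a Thursday.
From 2065-03-19 to 2067-07-27 is 861 days inclusive.
861 = 7 × 123, so the span is exactly 123 full weeks.
Each full week contributes one Saturday: 123 so far.
Total: 123.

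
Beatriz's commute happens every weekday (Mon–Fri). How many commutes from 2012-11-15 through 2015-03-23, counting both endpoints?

613 weekdays

2012-11-15 is a Thursday.
That's 859 days from start to end, counting both.
859 = 7 × 122 + 5, so there are 122 full weeks plus 5 extra days.
Each full week contributes 5 weekdays (Mon–Fri): 122 × 5 = 610.
The 5 extra days are Thu, Fri, Sat, Sun, Mon — 3 of them qualify.
Total: 610 + 3 = 613.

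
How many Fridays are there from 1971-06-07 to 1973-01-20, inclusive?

85

1971-06-07 is a Monday.
The range spans 594 days (inclusive of both endpoints).
594 = 7 × 84 + 6, so there are 84 full weeks plus 6 extra days.
Each full week contributes one Friday: 84 so far.
The 6 extra days are Monday, Tuesday, Wednesday, Thursday, Friday, Saturday — 1 of them qualifies.
Total: 84 + 1 = 85.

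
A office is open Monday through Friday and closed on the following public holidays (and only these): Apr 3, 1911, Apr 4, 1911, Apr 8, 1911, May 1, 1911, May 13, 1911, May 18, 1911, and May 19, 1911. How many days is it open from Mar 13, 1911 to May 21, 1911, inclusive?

Mar 13, 1911 is a Monday.
From Mar 13, 1911 to May 21, 1911 is 70 days inclusive.
70 = 7 × 10, so the span is exactly 10 full weeks.
Each full week contributes 5 weekdays (Mon–Fri): 10 × 5 = 50.
Holidays: Apr 3, 1911 (Mon); Apr 4, 1911 (Tue); Apr 8, 1911 (Sat); May 1, 1911 (Mon); May 13, 1911 (Sat); May 18, 1911 (Thu); May 19, 1911 (Fri).
5 of the 7 holidays fall on weekdays; the rest are weekends and were already excluded.
Business days: 50 − 5 = 45.

45 business days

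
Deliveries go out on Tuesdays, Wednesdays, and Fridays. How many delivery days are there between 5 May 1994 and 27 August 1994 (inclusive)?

49

5 May 1994 is a Thursday.
From 5 May 1994 to 27 August 1994 is 115 days inclusive.
115 = 7 × 16 + 3, so there are 16 full weeks plus 3 extra days.
Each full week contributes 3 days from the set (Tue, Wed, Fri): 16 × 3 = 48.
The 3 extra days are Thursday, Friday, Saturday — 1 of them qualifies.
Total: 48 + 1 = 49.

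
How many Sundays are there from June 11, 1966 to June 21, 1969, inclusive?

June 11, 1966 is a Saturday.
The range spans 1107 days (inclusive of both endpoints).
1107 = 7 × 158 + 1, so there are 158 full weeks plus 1 extra day.
Each full week contributes one Sunday: 158 so far.
The 1 extra day is Saturday — none qualify.
Total: 158 + 0 = 158.

158 Sundays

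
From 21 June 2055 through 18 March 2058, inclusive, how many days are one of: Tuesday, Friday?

286

21 June 2055 is a Monday.
That's 1002 days from start to end, counting both.
1002 = 7 × 143 + 1, so there are 143 full weeks plus 1 extra day.
Each full week contributes 2 days from the set (Tue, Fri): 143 × 2 = 286.
The 1 extra day is Mon — none qualify.
Total: 286 + 0 = 286.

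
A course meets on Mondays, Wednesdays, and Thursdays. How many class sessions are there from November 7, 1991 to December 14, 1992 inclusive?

173

November 7, 1991 is a Thursday.
From November 7, 1991 to December 14, 1992 is 404 days inclusive.
404 = 7 × 57 + 5, so there are 57 full weeks plus 5 extra days.
Each full week contributes 3 days from the set (Mon, Wed, Thu): 57 × 3 = 171.
The 5 extra days are Thursday, Friday, Saturday, Sunday, Monday — 2 of them qualify.
Total: 171 + 2 = 173.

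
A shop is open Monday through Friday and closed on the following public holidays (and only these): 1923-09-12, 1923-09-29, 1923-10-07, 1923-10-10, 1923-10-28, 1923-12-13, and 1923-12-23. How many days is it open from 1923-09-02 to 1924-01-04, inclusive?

1923-09-02 is a Sunday.
That's 125 days from start to end, counting both.
125 = 7 × 17 + 6, so there are 17 full weeks plus 6 extra days.
Each full week contributes 5 weekdays (Mon–Fri): 17 × 5 = 85.
The 6 extra days are Sunday, Monday, Tuesday, Wednesday, Thursday, Friday — 5 of them qualify.
Total: 85 + 5 = 90.
Holidays: 1923-09-12 (Wed); 1923-09-29 (Sat); 1923-10-07 (Sun); 1923-10-10 (Wed); 1923-10-28 (Sun); 1923-12-13 (Thu); 1923-12-23 (Sun).
3 of the 7 holidays fall on weekdays; the rest are weekends and were already excluded.
Business days: 90 − 3 = 87.

87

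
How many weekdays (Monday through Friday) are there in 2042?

2042-01-01 is a Wednesday.
That's 365 days from start to end, counting both.
365 = 7 × 52 + 1, so there are 52 full weeks plus 1 extra day.
Each full week contributes 5 weekdays (Mon–Fri): 52 × 5 = 260.
The 1 extra day is Wed — 1 of them qualifies.
Total: 260 + 1 = 261.

261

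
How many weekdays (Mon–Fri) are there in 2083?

261

Jan 1, 2083 is a Friday.
From Jan 1, 2083 to Dec 31, 2083 is 365 days inclusive.
365 = 7 × 52 + 1, so there are 52 full weeks plus 1 extra day.
Each full week contributes 5 weekdays (Mon–Fri): 52 × 5 = 260.
The 1 extra day is Friday — 1 of them qualifies.
Total: 260 + 1 = 261.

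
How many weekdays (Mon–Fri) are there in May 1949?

22 weekdays

1 May 1949 is a Sunday.
The range spans 31 days (inclusive of both endpoints).
31 = 7 × 4 + 3, so there are 4 full weeks plus 3 extra days.
Each full week contributes 5 weekdays (Mon–Fri): 4 × 5 = 20.
The 3 extra days are Sun, Mon, Tue — 2 of them qualify.
Total: 20 + 2 = 22.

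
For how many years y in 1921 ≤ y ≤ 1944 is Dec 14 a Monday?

Day of week of December 14 in each year:
1921: Wed, 1922: Thu, 1923: Fri, 1924: Sun, 1925: Mon ✓, 1926: Tue, 1927: Wed, 1928: Fri, 1929: Sat, 1930: Sun, 1931: Mon ✓, 1932: Wed, 1933: Thu, 1934: Fri, 1935: Sat, 1936: Mon ✓, 1937: Tue, 1938: Wed, 1939: Thu, 1940: Sat, 1941: Sun, 1942: Mon ✓, 1943: Tue, 1944: Thu
Mondays: 1925, 1931, 1936, 1942.

4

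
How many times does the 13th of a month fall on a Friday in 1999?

1

The 13th falls on a Friday when the month's 13th has weekday Fri.
Jan 13 is Wed; Feb 13 is Sat; Mar 13 is Sat; Apr 13 is Tue; May 13 is Thu; Jun 13 is Sun; Jul 13 is Tue; Aug 13 is Fri ✓; Sep 13 is Mon; Oct 13 is Wed; Nov 13 is Sat; Dec 13 is Mon.
Friday the 13ths: Aug.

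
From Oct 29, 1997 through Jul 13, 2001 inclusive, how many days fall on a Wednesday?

Oct 29, 1997 is a Wednesday.
From Oct 29, 1997 to Jul 13, 2001 is 1354 days inclusive.
1354 = 7 × 193 + 3, so there are 193 full weeks plus 3 extra days.
Each full week contributes one Wednesday: 193 so far.
The 3 extra days are Wednesday, Thursday, Friday — 1 of them qualifies.
Total: 193 + 1 = 194.

194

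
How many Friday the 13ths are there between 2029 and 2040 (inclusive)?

Friday-the-13ths by year:
2029: Apr, Jul
2030: Sep, Dec
2031: Jun
2032: Feb, Aug
2033: May
2034: Jan, Oct
2035: Apr, Jul
2036: Jun
2037: Feb, Mar, Nov
2038: Aug
2039: May
2040: Jan, Apr, Jul

21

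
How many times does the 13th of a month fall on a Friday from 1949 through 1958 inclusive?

Friday-the-13ths by year:
1949: May
1950: Jan, Oct
1951: Apr, Jul
1952: Jun
1953: Feb, Mar, Nov
1954: Aug
1955: May
1956: Jan, Apr, Jul
1957: Sep, Dec
1958: Jun

17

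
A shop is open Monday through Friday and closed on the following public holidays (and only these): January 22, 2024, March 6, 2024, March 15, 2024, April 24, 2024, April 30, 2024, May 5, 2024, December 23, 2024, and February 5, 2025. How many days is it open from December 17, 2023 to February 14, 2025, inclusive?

December 17, 2023 is a Sunday.
From December 17, 2023 to February 14, 2025 is 426 days inclusive.
426 = 7 × 60 + 6, so there are 60 full weeks plus 6 extra days.
Each full week contributes 5 weekdays (Mon–Fri): 60 × 5 = 300.
The 6 extra days are Sun, Mon, Tue, Wed, Thu, Fri — 5 of them qualify.
Total: 300 + 5 = 305.
Holidays: January 22, 2024 (Mon); March 6, 2024 (Wed); March 15, 2024 (Fri); April 24, 2024 (Wed); April 30, 2024 (Tue); May 5, 2024 (Sun); December 23, 2024 (Mon); February 5, 2025 (Wed).
7 of the 8 holidays fall on weekdays; the rest are weekends and were already excluded.
Business days: 305 − 7 = 298.

298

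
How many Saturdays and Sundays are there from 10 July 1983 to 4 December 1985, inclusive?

251

10 July 1983 is a Sunday.
That's 879 days from start to end, counting both.
879 = 7 × 125 + 4, so there are 125 full weeks plus 4 extra days.
Each full week contributes 2 weekend days (Sat, Sun): 125 × 2 = 250.
The 4 extra days are Sunday, Monday, Tuesday, Wednesday — 1 of them qualifies.
Total: 250 + 1 = 251.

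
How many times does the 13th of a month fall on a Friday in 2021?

The 13th falls on a Friday when the month's 13th has weekday Fri.
Jan 13 is Wed; Feb 13 is Sat; Mar 13 is Sat; Apr 13 is Tue; May 13 is Thu; Jun 13 is Sun; Jul 13 is Tue; Aug 13 is Fri ✓; Sep 13 is Mon; Oct 13 is Wed; Nov 13 is Sat; Dec 13 is Mon.
Friday the 13ths: Aug.

1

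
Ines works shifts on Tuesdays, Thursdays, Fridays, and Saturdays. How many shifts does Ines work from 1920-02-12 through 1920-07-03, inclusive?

1920-02-12 is a Thursday.
That's 143 days from start to end, counting both.
143 = 7 × 20 + 3, so there are 20 full weeks plus 3 extra days.
Each full week contributes 4 days from the set (Tue, Thu, Fri, Sat): 20 × 4 = 80.
The 3 extra days are Thu, Fri, Sat — 3 of them qualify.
Total: 80 + 3 = 83.

83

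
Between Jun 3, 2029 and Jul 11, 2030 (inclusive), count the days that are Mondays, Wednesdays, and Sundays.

Jun 3, 2029 is a Sunday.
From Jun 3, 2029 to Jul 11, 2030 is 404 days inclusive.
404 = 7 × 57 + 5, so there are 57 full weeks plus 5 extra days.
Each full week contributes 3 days from the set (Mon, Wed, Sun): 57 × 3 = 171.
The 5 extra days are Sun, Mon, Tue, Wed, Thu — 3 of them qualify.
Total: 171 + 3 = 174.

174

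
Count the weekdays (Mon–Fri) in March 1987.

22 weekdays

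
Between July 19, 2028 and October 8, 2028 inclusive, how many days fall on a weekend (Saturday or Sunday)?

24

July 19, 2028 is a Wednesday.
The range spans 82 days (inclusive of both endpoints).
82 = 7 × 11 + 5, so there are 11 full weeks plus 5 extra days.
Each full week contributes 2 weekend days (Sat, Sun): 11 × 2 = 22.
The 5 extra days are Wed, Thu, Fri, Sat, Sun — 2 of them qualify.
Total: 22 + 2 = 24.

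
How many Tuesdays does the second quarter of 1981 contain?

13

1 April 1981 is a Wednesday.
The range spans 91 days (inclusive of both endpoints).
91 = 7 × 13, so the span is exactly 13 full weeks.
Each full week contributes one Tuesday: 13 so far.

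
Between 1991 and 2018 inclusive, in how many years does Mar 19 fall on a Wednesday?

4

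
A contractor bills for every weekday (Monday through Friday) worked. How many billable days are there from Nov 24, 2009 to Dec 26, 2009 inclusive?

24 weekdays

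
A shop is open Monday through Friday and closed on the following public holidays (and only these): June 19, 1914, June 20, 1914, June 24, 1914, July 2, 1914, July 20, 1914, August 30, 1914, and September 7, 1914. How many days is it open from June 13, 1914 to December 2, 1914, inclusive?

June 13, 1914 is a Saturday.
The range spans 173 days (inclusive of both endpoints).
173 = 7 × 24 + 5, so there are 24 full weeks plus 5 extra days.
Each full week contributes 5 weekdays (Mon–Fri): 24 × 5 = 120.
The 5 extra days are Saturday, Sunday, Monday, Tuesday, Wednesday — 3 of them qualify.
Total: 120 + 3 = 123.
Holidays: June 19, 1914 (Fri); June 20, 1914 (Sat); June 24, 1914 (Wed); July 2, 1914 (Thu); July 20, 1914 (Mon); August 30, 1914 (Sun); September 7, 1914 (Mon).
5 of the 7 holidays fall on weekdays; the rest are weekends and were already excluded.
Business days: 123 − 5 = 118.

118 working days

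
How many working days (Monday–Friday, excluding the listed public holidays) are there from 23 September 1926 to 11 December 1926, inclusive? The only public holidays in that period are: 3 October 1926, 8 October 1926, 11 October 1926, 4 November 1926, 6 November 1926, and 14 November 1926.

54 working days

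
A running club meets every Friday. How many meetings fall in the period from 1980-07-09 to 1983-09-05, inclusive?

165

1980-07-09 is a Wednesday.
That's 1154 days from start to end, counting both.
1154 = 7 × 164 + 6, so there are 164 full weeks plus 6 extra days.
Each full week contributes one Friday: 164 so far.
The 6 extra days are Wednesday, Thursday, Friday, Saturday, Sunday, Monday — 1 of them qualifies.
Total: 164 + 1 = 165.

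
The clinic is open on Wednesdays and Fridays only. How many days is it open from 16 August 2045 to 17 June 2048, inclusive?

16 August 2045 is a Wednesday.
The range spans 1037 days (inclusive of both endpoints).
1037 = 7 × 148 + 1, so there are 148 full weeks plus 1 extra day.
Each full week contributes 2 days from the set (Wed, Fri): 148 × 2 = 296.
The 1 extra day is Wed — 1 of them qualifies.
Total: 296 + 1 = 297.

297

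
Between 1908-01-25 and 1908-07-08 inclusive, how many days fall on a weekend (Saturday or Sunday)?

1908-01-25 is a Saturday.
The range spans 166 days (inclusive of both endpoints).
166 = 7 × 23 + 5, so there are 23 full weeks plus 5 extra days.
Each full week contributes 2 weekend days (Sat, Sun): 23 × 2 = 46.
The 5 extra days are Saturday, Sunday, Monday, Tuesday, Wednesday — 2 of them qualify.
Total: 46 + 2 = 48.

48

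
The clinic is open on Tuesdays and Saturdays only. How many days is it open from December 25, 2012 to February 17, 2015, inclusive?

December 25, 2012 is a Tuesday.
The range spans 785 days (inclusive of both endpoints).
785 = 7 × 112 + 1, so there are 112 full weeks plus 1 extra day.
Each full week contributes 2 days from the set (Tue, Sat): 112 × 2 = 224.
The 1 extra day is Tue — 1 of them qualifies.
Total: 224 + 1 = 225.

225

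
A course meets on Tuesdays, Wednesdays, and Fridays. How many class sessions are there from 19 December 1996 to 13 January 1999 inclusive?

324

19 December 1996 is a Thursday.
From 19 December 1996 to 13 January 1999 is 756 days inclusive.
756 = 7 × 108, so the span is exactly 108 full weeks.
Each full week contributes 3 days from the set (Tue, Wed, Fri): 108 × 3 = 324.
Total: 324.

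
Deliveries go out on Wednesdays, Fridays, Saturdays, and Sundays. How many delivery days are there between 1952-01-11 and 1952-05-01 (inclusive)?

1952-01-11 is a Friday.
From 1952-01-11 to 1952-05-01 is 112 days inclusive.
112 = 7 × 16, so the span is exactly 16 full weeks.
Each full week contributes 4 days from the set (Wed, Fri, Sat, Sun): 16 × 4 = 64.
Total: 64.

64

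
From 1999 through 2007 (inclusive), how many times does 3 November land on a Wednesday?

Day of week of November 3 in each year:
1999: Wed ✓, 2000: Fri, 2001: Sat, 2002: Sun, 2003: Mon, 2004: Wed ✓, 2005: Thu, 2006: Fri, 2007: Sat
Wednesdays: 1999, 2004.

2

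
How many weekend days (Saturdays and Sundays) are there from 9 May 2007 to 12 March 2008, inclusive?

9 May 2007 is a Wednesday.
That's 309 days from start to end, counting both.
309 = 7 × 44 + 1, so there are 44 full weeks plus 1 extra day.
Each full week contributes 2 weekend days (Sat, Sun): 44 × 2 = 88.
The 1 extra day is Wednesday — none qualify.
Total: 88 + 0 = 88.

88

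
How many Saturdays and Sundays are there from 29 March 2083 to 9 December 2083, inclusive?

72

29 March 2083 is a Monday.
That's 256 days from start to end, counting both.
256 = 7 × 36 + 4, so there are 36 full weeks plus 4 extra days.
Each full week contributes 2 weekend days (Sat, Sun): 36 × 2 = 72.
The 4 extra days are Mon, Tue, Wed, Thu — none qualify.
Total: 72 + 0 = 72.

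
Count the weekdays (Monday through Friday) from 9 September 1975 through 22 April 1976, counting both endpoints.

163 weekdays

9 September 1975 is a Tuesday.
From 9 September 1975 to 22 April 1976 is 227 days inclusive.
227 = 7 × 32 + 3, so there are 32 full weeks plus 3 extra days.
Each full week contributes 5 weekdays (Mon–Fri): 32 × 5 = 160.
The 3 extra days are Tue, Wed, Thu — 3 of them qualify.
Total: 160 + 3 = 163.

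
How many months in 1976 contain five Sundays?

A month has five Sundays exactly when Sunday falls within its first (length − 28) days.
Jan: 31 days, starts Thu → 5 of Thu, Fri, Sat
Feb: 29 days, starts Sun → 5 of Sun ✓
Mar: 31 days, starts Mon → 5 of Mon, Tue, Wed
Apr: 30 days, starts Thu → 5 of Thu, Fri
May: 31 days, starts Sat → 5 of Sat, Sun, Mon ✓
Jun: 30 days, starts Tue → 5 of Tue, Wed
Jul: 31 days, starts Thu → 5 of Thu, Fri, Sat
Aug: 31 days, starts Sun → 5 of Sun, Mon, Tue ✓
Sep: 30 days, starts Wed → 5 of Wed, Thu
Oct: 31 days, starts Fri → 5 of Fri, Sat, Sun ✓
Nov: 30 days, starts Mon → 5 of Mon, Tue
Dec: 31 days, starts Wed → 5 of Wed, Thu, Fri
Months with five Sundays: Feb, May, Aug, Oct.

4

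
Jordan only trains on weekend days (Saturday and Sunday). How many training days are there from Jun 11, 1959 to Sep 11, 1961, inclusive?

236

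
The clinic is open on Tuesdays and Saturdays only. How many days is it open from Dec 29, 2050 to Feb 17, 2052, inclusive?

119

Dec 29, 2050 is a Thursday.
From Dec 29, 2050 to Feb 17, 2052 is 416 days inclusive.
416 = 7 × 59 + 3, so there are 59 full weeks plus 3 extra days.
Each full week contributes 2 days from the set (Tue, Sat): 59 × 2 = 118.
The 3 extra days are Thursday, Friday, Saturday — 1 of them qualifies.
Total: 118 + 1 = 119.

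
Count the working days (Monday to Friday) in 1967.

260 weekdays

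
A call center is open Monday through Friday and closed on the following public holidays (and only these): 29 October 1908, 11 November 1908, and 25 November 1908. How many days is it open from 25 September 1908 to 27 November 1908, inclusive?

25 September 1908 is a Friday.
The range spans 64 days (inclusive of both endpoints).
64 = 7 × 9 + 1, so there are 9 full weeks plus 1 extra day.
Each full week contributes 5 weekdays (Mon–Fri): 9 × 5 = 45.
The 1 extra day is Friday — 1 of them qualifies.
Total: 45 + 1 = 46.
Holidays: 29 October 1908 (Thu); 11 November 1908 (Wed); 25 November 1908 (Wed).
All 3 holidays fall on weekdays, so subtract 3.
Business days: 46 − 3 = 43.

43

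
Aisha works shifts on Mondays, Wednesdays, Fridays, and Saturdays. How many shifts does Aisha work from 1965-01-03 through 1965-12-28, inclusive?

205

1965-01-03 is a Sunday.
From 1965-01-03 to 1965-12-28 is 360 days inclusive.
360 = 7 × 51 + 3, so there are 51 full weeks plus 3 extra days.
Each full week contributes 4 days from the set (Mon, Wed, Fri, Sat): 51 × 4 = 204.
The 3 extra days are Sunday, Monday, Tuesday — 1 of them qualifies.
Total: 204 + 1 = 205.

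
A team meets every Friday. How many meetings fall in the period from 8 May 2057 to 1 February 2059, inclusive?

91

8 May 2057 is a Tuesday.
That's 635 days from start to end, counting both.
635 = 7 × 90 + 5, so there are 90 full weeks plus 5 extra days.
Each full week contributes one Friday: 90 so far.
The 5 extra days are Tue, Wed, Thu, Fri, Sat — 1 of them qualifies.
Total: 90 + 1 = 91.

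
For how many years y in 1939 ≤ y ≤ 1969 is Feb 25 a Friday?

4

Day of week of February 25 in each year:
1939: Sat, 1940: Sun, 1941: Tue, 1942: Wed, 1943: Thu, 1944: Fri ✓, 1945: Sun, 1946: Mon, 1947: Tue, 1948: Wed, 1949: Fri ✓, 1950: Sat, 1951: Sun, 1952: Mon, 1953: Wed, 1954: Thu, 1955: Fri ✓, 1956: Sat, 1957: Mon, 1958: Tue, 1959: Wed, 1960: Thu, 1961: Sat, 1962: Sun, 1963: Mon, 1964: Tue, 1965: Thu, 1966: Fri ✓, 1967: Sat, 1968: Sun, 1969: Tue
Fridays: 1944, 1949, 1955, 1966.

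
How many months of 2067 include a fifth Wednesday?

4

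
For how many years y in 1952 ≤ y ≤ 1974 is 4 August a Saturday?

Day of week of August 4 in each year:
1952: Mon, 1953: Tue, 1954: Wed, 1955: Thu, 1956: Sat ✓, 1957: Sun, 1958: Mon, 1959: Tue, 1960: Thu, 1961: Fri, 1962: Sat ✓, 1963: Sun, 1964: Tue, 1965: Wed, 1966: Thu, 1967: Fri, 1968: Sun, 1969: Mon, 1970: Tue, 1971: Wed, 1972: Fri, 1973: Sat ✓, 1974: Sun
Saturdays: 1956, 1962, 1973.

3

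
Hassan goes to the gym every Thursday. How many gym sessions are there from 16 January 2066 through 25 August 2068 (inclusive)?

136 Thursdays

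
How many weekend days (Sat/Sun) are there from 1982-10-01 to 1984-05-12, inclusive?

169

1982-10-01 is a Friday.
That's 590 days from start to end, counting both.
590 = 7 × 84 + 2, so there are 84 full weeks plus 2 extra days.
Each full week contributes 2 weekend days (Sat, Sun): 84 × 2 = 168.
The 2 extra days are Fri, Sat — 1 of them qualifies.
Total: 168 + 1 = 169.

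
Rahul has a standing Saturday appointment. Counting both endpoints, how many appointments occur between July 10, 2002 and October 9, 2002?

July 10, 2002 is a Wednesday.
From July 10, 2002 to October 9, 2002 is 92 days inclusive.
92 = 7 × 13 + 1, so there are 13 full weeks plus 1 extra day.
Each full week contributes one Saturday: 13 so far.
The 1 extra day is Wednesday — none qualify.
Total: 13 + 0 = 13.

13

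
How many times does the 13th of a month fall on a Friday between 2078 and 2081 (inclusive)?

Friday-the-13ths by year:
2078: May
2079: Jan, Oct
2080: Sep, Dec
2081: Jun

6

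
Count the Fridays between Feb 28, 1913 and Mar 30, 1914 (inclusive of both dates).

57

Feb 28, 1913 is a Friday.
The range spans 396 days (inclusive of both endpoints).
396 = 7 × 56 + 4, so there are 56 full weeks plus 4 extra days.
Each full week contributes one Friday: 56 so far.
The 4 extra days are Fri, Sat, Sun, Mon — 1 of them qualifies.
Total: 56 + 1 = 57.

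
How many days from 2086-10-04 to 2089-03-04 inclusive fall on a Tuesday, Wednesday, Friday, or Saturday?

2086-10-04 is a Friday.
From 2086-10-04 to 2089-03-04 is 883 days inclusive.
883 = 7 × 126 + 1, so there are 126 full weeks plus 1 extra day.
Each full week contributes 4 days from the set (Tue, Wed, Fri, Sat): 126 × 4 = 504.
The 1 extra day is Fri — 1 of them qualifies.
Total: 504 + 1 = 505.

505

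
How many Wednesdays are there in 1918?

52

1918-01-01 is a Tuesday.
The range spans 365 days (inclusive of both endpoints).
365 = 7 × 52 + 1, so there are 52 full weeks plus 1 extra day.
Each full week contributes one Wednesday: 52 so far.
The 1 extra day is Tuesday — none qualify.
Total: 52 + 0 = 52.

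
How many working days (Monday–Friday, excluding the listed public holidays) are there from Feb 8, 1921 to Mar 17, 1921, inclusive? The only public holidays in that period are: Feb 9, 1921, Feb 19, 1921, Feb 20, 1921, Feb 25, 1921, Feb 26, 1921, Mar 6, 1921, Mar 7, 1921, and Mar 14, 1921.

24 working days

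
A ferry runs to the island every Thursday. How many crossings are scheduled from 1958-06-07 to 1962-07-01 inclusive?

1958-06-07 is a Saturday.
That's 1486 days from start to end, counting both.
1486 = 7 × 212 + 2, so there are 212 full weeks plus 2 extra days.
Each full week contributes one Thursday: 212 so far.
The 2 extra days are Saturday, Sunday — none qualify.
Total: 212 + 0 = 212.

212 Thursdays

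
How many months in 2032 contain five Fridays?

5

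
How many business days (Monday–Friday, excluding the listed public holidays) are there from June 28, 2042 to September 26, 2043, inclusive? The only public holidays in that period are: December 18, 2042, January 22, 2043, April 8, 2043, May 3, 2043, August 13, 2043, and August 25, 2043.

320 business days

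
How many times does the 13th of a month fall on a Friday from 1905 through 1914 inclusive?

Friday-the-13ths by year:
1905: Jan, Oct
1906: Apr, Jul
1907: Sep, Dec
1908: Mar, Nov
1909: Aug
1910: May
1911: Jan, Oct
1912: Sep, Dec
1913: Jun
1914: Feb, Mar, Nov

18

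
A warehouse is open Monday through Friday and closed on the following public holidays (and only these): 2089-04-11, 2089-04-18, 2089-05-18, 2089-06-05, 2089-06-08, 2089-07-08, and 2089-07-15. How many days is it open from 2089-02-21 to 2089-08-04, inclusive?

113 business days

2089-02-21 is a Monday.
The range spans 165 days (inclusive of both endpoints).
165 = 7 × 23 + 4, so there are 23 full weeks plus 4 extra days.
Each full week contributes 5 weekdays (Mon–Fri): 23 × 5 = 115.
The 4 extra days are Monday, Tuesday, Wednesday, Thursday — 4 of them qualify.
Total: 115 + 4 = 119.
Holidays: 2089-04-11 (Mon); 2089-04-18 (Mon); 2089-05-18 (Wed); 2089-06-05 (Sun); 2089-06-08 (Wed); 2089-07-08 (Fri); 2089-07-15 (Fri).
6 of the 7 holidays fall on weekdays; the rest are weekends and were already excluded.
Business days: 119 − 6 = 113.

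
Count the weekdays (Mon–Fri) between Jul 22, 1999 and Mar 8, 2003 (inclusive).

947

Jul 22, 1999 is a Thursday.
From Jul 22, 1999 to Mar 8, 2003 is 1326 days inclusive.
1326 = 7 × 189 + 3, so there are 189 full weeks plus 3 extra days.
Each full week contributes 5 weekdays (Mon–Fri): 189 × 5 = 945.
The 3 extra days are Thu, Fri, Sat — 2 of them qualify.
Total: 945 + 2 = 947.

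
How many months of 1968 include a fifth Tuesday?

5

A month has five Tuesdays exactly when Tuesday falls within its first (length − 28) days.
Jan: 31 days, starts Mon → 5 of Mon, Tue, Wed ✓
Feb: 29 days, starts Thu → 5 of Thu
Mar: 31 days, starts Fri → 5 of Fri, Sat, Sun
Apr: 30 days, starts Mon → 5 of Mon, Tue ✓
May: 31 days, starts Wed → 5 of Wed, Thu, Fri
Jun: 30 days, starts Sat → 5 of Sat, Sun
Jul: 31 days, starts Mon → 5 of Mon, Tue, Wed ✓
Aug: 31 days, starts Thu → 5 of Thu, Fri, Sat
Sep: 30 days, starts Sun → 5 of Sun, Mon
Oct: 31 days, starts Tue → 5 of Tue, Wed, Thu ✓
Nov: 30 days, starts Fri → 5 of Fri, Sat
Dec: 31 days, starts Sun → 5 of Sun, Mon, Tue ✓
Months with five Tuesdays: Jan, Apr, Jul, Oct, Dec.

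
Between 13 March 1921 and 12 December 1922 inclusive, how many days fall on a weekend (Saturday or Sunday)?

183

13 March 1921 is a Sunday.
That's 640 days from start to end, counting both.
640 = 7 × 91 + 3, so there are 91 full weeks plus 3 extra days.
Each full week contributes 2 weekend days (Sat, Sun): 91 × 2 = 182.
The 3 extra days are Sunday, Monday, Tuesday — 1 of them qualifies.
Total: 182 + 1 = 183.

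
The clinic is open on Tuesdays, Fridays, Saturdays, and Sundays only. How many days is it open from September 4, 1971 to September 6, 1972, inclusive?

211

September 4, 1971 is a Saturday.
That's 369 days from start to end, counting both.
369 = 7 × 52 + 5, so there are 52 full weeks plus 5 extra days.
Each full week contributes 4 days from the set (Tue, Fri, Sat, Sun): 52 × 4 = 208.
The 5 extra days are Saturday, Sunday, Monday, Tuesday, Wednesday — 3 of them qualify.
Total: 208 + 3 = 211.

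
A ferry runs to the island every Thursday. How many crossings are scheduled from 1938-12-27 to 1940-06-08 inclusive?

1938-12-27 is a Tuesday.
The range spans 530 days (inclusive of both endpoints).
530 = 7 × 75 + 5, so there are 75 full weeks plus 5 extra days.
Each full week contributes one Thursday: 75 so far.
The 5 extra days are Tuesday, Wednesday, Thursday, Friday, Saturday — 1 of them qualifies.
Total: 75 + 1 = 76.

76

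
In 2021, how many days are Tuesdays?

52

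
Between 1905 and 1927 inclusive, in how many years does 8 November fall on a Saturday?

3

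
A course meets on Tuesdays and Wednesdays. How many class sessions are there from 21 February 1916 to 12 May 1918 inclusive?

21 February 1916 is a Monday.
From 21 February 1916 to 12 May 1918 is 812 days inclusive.
812 = 7 × 116, so the span is exactly 116 full weeks.
Each full week contributes 2 days from the set (Tue, Wed): 116 × 2 = 232.
Total: 232.

232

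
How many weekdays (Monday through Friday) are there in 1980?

January 1, 1980 is a Tuesday.
That's 366 days from start to end, counting both.
366 = 7 × 52 + 2, so there are 52 full weeks plus 2 extra days.
Each full week contributes 5 weekdays (Mon–Fri): 52 × 5 = 260.
The 2 extra days are Tuesday, Wednesday — 2 of them qualify.
Total: 260 + 2 = 262.

262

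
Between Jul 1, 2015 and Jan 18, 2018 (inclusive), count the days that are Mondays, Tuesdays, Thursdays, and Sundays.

533

Jul 1, 2015 is a Wednesday.
From Jul 1, 2015 to Jan 18, 2018 is 933 days inclusive.
933 = 7 × 133 + 2, so there are 133 full weeks plus 2 extra days.
Each full week contributes 4 days from the set (Mon, Tue, Thu, Sun): 133 × 4 = 532.
The 2 extra days are Wed, Thu — 1 of them qualifies.
Total: 532 + 1 = 533.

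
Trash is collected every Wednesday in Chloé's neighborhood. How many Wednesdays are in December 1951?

4

1951-12-01 is a Saturday.
From 1951-12-01 to 1951-12-31 is 31 days inclusive.
31 = 7 × 4 + 3, so there are 4 full weeks plus 3 extra days.
Each full week contributes one Wednesday: 4 so far.
The 3 extra days are Sat, Sun, Mon — none qualify.
Total: 4 + 0 = 4.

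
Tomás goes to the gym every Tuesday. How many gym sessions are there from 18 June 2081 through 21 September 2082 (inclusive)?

18 June 2081 is a Wednesday.
From 18 June 2081 to 21 September 2082 is 461 days inclusive.
461 = 7 × 65 + 6, so there are 65 full weeks plus 6 extra days.
Each full week contributes one Tuesday: 65 so far.
The 6 extra days are Wednesday, Thursday, Friday, Saturday, Sunday, Monday — none qualify.
Total: 65 + 0 = 65.

65 Tuesdays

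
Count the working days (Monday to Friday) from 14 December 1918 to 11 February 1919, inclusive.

42

14 December 1918 is a Saturday.
That's 60 days from start to end, counting both.
60 = 7 × 8 + 4, so there are 8 full weeks plus 4 extra days.
Each full week contributes 5 weekdays (Mon–Fri): 8 × 5 = 40.
The 4 extra days are Sat, Sun, Mon, Tue — 2 of them qualify.
Total: 40 + 2 = 42.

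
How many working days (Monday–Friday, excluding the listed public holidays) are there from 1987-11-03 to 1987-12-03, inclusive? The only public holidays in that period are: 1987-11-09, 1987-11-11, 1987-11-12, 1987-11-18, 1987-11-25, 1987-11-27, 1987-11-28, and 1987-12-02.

16 working days

1987-11-03 is a Tuesday.
That's 31 days from start to end, counting both.
31 = 7 × 4 + 3, so there are 4 full weeks plus 3 extra days.
Each full week contributes 5 weekdays (Mon–Fri): 4 × 5 = 20.
The 3 extra days are Tuesday, Wednesday, Thursday — 3 of them qualify.
Total: 20 + 3 = 23.
Holidays: 1987-11-09 (Mon); 1987-11-11 (Wed); 1987-11-12 (Thu); 1987-11-18 (Wed); 1987-11-25 (Wed); 1987-11-27 (Fri); 1987-11-28 (Sat); 1987-12-02 (Wed).
7 of the 8 holidays fall on weekdays; the rest are weekends and were already excluded.
Business days: 23 − 7 = 16.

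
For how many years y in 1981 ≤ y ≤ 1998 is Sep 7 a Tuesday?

2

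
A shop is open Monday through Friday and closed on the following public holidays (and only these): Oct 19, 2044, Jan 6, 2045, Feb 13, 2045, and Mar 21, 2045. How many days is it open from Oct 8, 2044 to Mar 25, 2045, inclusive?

116 business days

Oct 8, 2044 is a Saturday.
That's 169 days from start to end, counting both.
169 = 7 × 24 + 1, so there are 24 full weeks plus 1 extra day.
Each full week contributes 5 weekdays (Mon–Fri): 24 × 5 = 120.
The 1 extra day is Saturday — none qualify.
Total: 120 + 0 = 120.
Holidays: Oct 19, 2044 (Wed); Jan 6, 2045 (Fri); Feb 13, 2045 (Mon); Mar 21, 2045 (Tue).
All 4 holidays fall on weekdays, so subtract 4.
Business days: 120 − 4 = 116.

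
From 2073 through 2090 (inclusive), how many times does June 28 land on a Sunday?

Day of week of June 28 in each year:
2073: Wed, 2074: Thu, 2075: Fri, 2076: Sun ✓, 2077: Mon, 2078: Tue, 2079: Wed, 2080: Fri, 2081: Sat, 2082: Sun ✓, 2083: Mon, 2084: Wed, 2085: Thu, 2086: Fri, 2087: Sat, 2088: Mon, 2089: Tue, 2090: Wed
Sundays: 2076, 2082.

2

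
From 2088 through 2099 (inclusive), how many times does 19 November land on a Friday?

2

Day of week of November 19 in each year:
2088: Fri ✓, 2089: Sat, 2090: Sun, 2091: Mon, 2092: Wed, 2093: Thu, 2094: Fri ✓, 2095: Sat, 2096: Mon, 2097: Tue, 2098: Wed, 2099: Thu
Fridays: 2088, 2094.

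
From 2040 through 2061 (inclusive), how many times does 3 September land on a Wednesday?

3

Day of week of September 3 in each year:
2040: Mon, 2041: Tue, 2042: Wed ✓, 2043: Thu, 2044: Sat, 2045: Sun, 2046: Mon, 2047: Tue, 2048: Thu, 2049: Fri, 2050: Sat, 2051: Sun, 2052: Tue, 2053: Wed ✓, 2054: Thu, 2055: Fri, 2056: Sun, 2057: Mon, 2058: Tue, 2059: Wed ✓, 2060: Fri, 2061: Sat
Wednesdays: 2042, 2053, 2059.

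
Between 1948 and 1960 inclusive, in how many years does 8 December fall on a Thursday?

3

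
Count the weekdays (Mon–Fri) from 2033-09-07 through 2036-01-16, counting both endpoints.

616

2033-09-07 is a Wednesday.
The range spans 862 days (inclusive of both endpoints).
862 = 7 × 123 + 1, so there are 123 full weeks plus 1 extra day.
Each full week contributes 5 weekdays (Mon–Fri): 123 × 5 = 615.
The 1 extra day is Wed — 1 of them qualifies.
Total: 615 + 1 = 616.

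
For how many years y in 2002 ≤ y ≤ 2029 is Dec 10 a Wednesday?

Day of week of December 10 in each year:
2002: Tue, 2003: Wed ✓, 2004: Fri, 2005: Sat, 2006: Sun, 2007: Mon, 2008: Wed ✓, 2009: Thu, 2010: Fri, 2011: Sat, 2012: Mon, 2013: Tue, 2014: Wed ✓, 2015: Thu, 2016: Sat, 2017: Sun, 2018: Mon, 2019: Tue, 2020: Thu, 2021: Fri, 2022: Sat, 2023: Sun, 2024: Tue, 2025: Wed ✓, 2026: Thu, 2027: Fri, 2028: Sun, 2029: Mon
Wednesdays: 2003, 2008, 2014, 2025.

4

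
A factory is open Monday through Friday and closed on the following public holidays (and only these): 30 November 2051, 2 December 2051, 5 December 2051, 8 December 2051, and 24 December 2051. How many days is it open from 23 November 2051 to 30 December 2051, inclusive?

24 business days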